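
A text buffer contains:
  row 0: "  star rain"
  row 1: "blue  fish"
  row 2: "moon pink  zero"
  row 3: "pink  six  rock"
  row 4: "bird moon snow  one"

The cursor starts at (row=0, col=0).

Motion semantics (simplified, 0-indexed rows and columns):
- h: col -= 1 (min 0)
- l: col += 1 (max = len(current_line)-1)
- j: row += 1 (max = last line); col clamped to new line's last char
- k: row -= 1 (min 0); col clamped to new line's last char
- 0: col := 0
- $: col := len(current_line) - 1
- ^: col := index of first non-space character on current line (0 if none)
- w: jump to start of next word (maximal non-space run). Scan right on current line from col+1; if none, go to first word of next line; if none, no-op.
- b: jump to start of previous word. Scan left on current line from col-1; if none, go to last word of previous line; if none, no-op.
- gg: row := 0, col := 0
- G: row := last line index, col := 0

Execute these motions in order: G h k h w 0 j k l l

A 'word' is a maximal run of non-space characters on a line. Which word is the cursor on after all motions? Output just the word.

After 1 (G): row=4 col=0 char='b'
After 2 (h): row=4 col=0 char='b'
After 3 (k): row=3 col=0 char='p'
After 4 (h): row=3 col=0 char='p'
After 5 (w): row=3 col=6 char='s'
After 6 (0): row=3 col=0 char='p'
After 7 (j): row=4 col=0 char='b'
After 8 (k): row=3 col=0 char='p'
After 9 (l): row=3 col=1 char='i'
After 10 (l): row=3 col=2 char='n'

Answer: pink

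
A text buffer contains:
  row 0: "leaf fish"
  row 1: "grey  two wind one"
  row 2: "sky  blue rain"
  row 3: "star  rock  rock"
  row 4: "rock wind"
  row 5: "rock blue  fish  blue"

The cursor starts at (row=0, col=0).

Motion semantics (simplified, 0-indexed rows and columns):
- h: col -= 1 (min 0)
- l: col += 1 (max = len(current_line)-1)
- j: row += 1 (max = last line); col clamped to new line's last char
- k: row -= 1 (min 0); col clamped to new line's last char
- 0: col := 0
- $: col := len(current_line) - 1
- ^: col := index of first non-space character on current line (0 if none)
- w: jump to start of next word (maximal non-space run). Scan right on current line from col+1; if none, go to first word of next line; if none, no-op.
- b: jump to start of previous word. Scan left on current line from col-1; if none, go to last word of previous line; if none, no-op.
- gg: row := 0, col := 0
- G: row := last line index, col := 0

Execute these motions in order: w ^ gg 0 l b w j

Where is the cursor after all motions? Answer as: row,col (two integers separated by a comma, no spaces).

Answer: 1,5

Derivation:
After 1 (w): row=0 col=5 char='f'
After 2 (^): row=0 col=0 char='l'
After 3 (gg): row=0 col=0 char='l'
After 4 (0): row=0 col=0 char='l'
After 5 (l): row=0 col=1 char='e'
After 6 (b): row=0 col=0 char='l'
After 7 (w): row=0 col=5 char='f'
After 8 (j): row=1 col=5 char='_'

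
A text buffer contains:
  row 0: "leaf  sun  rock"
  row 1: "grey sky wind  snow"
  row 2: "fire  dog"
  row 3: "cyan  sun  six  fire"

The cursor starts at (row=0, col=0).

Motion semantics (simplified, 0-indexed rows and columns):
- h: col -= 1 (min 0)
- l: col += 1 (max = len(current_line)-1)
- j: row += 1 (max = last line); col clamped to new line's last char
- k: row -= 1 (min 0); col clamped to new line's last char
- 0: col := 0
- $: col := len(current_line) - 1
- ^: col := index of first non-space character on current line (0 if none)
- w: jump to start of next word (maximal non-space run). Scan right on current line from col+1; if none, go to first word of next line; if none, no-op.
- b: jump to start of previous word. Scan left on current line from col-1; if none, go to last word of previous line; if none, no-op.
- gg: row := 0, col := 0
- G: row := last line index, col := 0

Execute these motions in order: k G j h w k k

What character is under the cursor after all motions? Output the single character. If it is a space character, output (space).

Answer: k

Derivation:
After 1 (k): row=0 col=0 char='l'
After 2 (G): row=3 col=0 char='c'
After 3 (j): row=3 col=0 char='c'
After 4 (h): row=3 col=0 char='c'
After 5 (w): row=3 col=6 char='s'
After 6 (k): row=2 col=6 char='d'
After 7 (k): row=1 col=6 char='k'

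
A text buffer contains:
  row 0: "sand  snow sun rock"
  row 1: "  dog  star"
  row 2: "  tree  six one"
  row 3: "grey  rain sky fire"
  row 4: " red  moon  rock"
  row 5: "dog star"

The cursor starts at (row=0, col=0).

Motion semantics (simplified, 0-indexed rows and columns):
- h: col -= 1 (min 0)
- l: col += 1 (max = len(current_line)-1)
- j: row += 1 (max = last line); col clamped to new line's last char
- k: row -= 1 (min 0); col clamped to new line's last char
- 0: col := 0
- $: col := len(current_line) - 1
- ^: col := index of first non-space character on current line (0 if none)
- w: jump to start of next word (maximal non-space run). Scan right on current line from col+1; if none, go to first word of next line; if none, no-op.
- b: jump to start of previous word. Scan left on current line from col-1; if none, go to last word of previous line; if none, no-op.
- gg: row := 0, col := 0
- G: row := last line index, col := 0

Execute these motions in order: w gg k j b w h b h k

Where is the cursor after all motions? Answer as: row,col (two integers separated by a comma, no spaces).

After 1 (w): row=0 col=6 char='s'
After 2 (gg): row=0 col=0 char='s'
After 3 (k): row=0 col=0 char='s'
After 4 (j): row=1 col=0 char='_'
After 5 (b): row=0 col=15 char='r'
After 6 (w): row=1 col=2 char='d'
After 7 (h): row=1 col=1 char='_'
After 8 (b): row=0 col=15 char='r'
After 9 (h): row=0 col=14 char='_'
After 10 (k): row=0 col=14 char='_'

Answer: 0,14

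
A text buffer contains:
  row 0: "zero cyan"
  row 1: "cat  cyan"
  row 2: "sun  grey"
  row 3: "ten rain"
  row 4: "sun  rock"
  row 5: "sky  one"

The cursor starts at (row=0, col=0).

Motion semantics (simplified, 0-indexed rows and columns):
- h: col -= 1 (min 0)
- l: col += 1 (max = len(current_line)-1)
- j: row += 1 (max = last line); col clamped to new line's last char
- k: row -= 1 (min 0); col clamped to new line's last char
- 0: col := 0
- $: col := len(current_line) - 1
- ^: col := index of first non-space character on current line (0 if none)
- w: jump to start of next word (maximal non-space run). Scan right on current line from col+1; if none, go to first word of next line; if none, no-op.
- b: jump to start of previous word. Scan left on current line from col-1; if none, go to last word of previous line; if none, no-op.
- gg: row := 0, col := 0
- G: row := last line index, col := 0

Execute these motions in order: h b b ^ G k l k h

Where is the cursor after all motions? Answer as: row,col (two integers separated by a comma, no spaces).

Answer: 3,0

Derivation:
After 1 (h): row=0 col=0 char='z'
After 2 (b): row=0 col=0 char='z'
After 3 (b): row=0 col=0 char='z'
After 4 (^): row=0 col=0 char='z'
After 5 (G): row=5 col=0 char='s'
After 6 (k): row=4 col=0 char='s'
After 7 (l): row=4 col=1 char='u'
After 8 (k): row=3 col=1 char='e'
After 9 (h): row=3 col=0 char='t'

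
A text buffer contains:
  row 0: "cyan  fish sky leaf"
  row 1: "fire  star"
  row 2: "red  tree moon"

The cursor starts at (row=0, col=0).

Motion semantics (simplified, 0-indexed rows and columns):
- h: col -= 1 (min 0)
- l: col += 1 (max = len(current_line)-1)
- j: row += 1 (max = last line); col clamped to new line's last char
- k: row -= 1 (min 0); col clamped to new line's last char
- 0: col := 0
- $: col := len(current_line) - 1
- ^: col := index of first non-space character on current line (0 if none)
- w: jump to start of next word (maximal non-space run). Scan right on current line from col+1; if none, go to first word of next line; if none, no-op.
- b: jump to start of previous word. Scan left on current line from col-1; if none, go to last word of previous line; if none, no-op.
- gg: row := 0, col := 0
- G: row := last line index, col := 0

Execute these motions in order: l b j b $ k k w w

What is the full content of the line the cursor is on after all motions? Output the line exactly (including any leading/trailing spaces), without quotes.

Answer: fire  star

Derivation:
After 1 (l): row=0 col=1 char='y'
After 2 (b): row=0 col=0 char='c'
After 3 (j): row=1 col=0 char='f'
After 4 (b): row=0 col=15 char='l'
After 5 ($): row=0 col=18 char='f'
After 6 (k): row=0 col=18 char='f'
After 7 (k): row=0 col=18 char='f'
After 8 (w): row=1 col=0 char='f'
After 9 (w): row=1 col=6 char='s'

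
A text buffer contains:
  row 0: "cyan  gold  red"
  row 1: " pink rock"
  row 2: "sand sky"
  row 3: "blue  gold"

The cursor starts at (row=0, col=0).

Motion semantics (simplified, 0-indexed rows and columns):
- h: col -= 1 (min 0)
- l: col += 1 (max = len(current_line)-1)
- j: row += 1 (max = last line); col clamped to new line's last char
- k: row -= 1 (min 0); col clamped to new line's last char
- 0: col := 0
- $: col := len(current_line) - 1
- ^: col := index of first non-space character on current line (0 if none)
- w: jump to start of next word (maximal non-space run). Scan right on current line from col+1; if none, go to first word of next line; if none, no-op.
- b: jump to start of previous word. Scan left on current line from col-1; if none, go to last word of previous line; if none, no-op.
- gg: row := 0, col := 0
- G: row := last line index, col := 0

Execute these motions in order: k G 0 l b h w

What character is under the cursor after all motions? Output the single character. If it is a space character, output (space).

Answer: g

Derivation:
After 1 (k): row=0 col=0 char='c'
After 2 (G): row=3 col=0 char='b'
After 3 (0): row=3 col=0 char='b'
After 4 (l): row=3 col=1 char='l'
After 5 (b): row=3 col=0 char='b'
After 6 (h): row=3 col=0 char='b'
After 7 (w): row=3 col=6 char='g'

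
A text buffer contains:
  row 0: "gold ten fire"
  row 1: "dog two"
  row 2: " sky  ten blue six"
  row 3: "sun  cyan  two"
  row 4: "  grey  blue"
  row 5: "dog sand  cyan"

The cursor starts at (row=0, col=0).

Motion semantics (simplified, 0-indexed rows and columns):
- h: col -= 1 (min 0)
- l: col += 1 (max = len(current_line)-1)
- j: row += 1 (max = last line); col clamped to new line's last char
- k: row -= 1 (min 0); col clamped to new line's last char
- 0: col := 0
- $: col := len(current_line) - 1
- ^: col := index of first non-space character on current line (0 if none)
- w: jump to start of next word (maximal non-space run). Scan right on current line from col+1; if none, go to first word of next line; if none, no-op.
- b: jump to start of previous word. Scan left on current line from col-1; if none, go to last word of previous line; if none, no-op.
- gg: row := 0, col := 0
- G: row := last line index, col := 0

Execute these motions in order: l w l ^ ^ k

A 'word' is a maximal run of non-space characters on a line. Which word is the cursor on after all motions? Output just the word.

After 1 (l): row=0 col=1 char='o'
After 2 (w): row=0 col=5 char='t'
After 3 (l): row=0 col=6 char='e'
After 4 (^): row=0 col=0 char='g'
After 5 (^): row=0 col=0 char='g'
After 6 (k): row=0 col=0 char='g'

Answer: gold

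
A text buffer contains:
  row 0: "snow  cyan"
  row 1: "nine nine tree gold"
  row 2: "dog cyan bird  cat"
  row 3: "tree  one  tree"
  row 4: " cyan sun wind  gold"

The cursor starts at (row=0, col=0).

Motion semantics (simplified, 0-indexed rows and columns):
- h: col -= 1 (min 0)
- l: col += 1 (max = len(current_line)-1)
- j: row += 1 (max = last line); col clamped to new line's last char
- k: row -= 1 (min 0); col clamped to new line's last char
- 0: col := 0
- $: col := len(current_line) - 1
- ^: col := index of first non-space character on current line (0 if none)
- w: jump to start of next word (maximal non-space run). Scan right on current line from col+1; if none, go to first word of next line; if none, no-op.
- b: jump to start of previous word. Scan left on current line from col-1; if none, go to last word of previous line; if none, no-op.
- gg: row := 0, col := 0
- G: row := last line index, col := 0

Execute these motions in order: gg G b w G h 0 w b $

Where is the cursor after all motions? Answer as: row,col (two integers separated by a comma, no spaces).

After 1 (gg): row=0 col=0 char='s'
After 2 (G): row=4 col=0 char='_'
After 3 (b): row=3 col=11 char='t'
After 4 (w): row=4 col=1 char='c'
After 5 (G): row=4 col=0 char='_'
After 6 (h): row=4 col=0 char='_'
After 7 (0): row=4 col=0 char='_'
After 8 (w): row=4 col=1 char='c'
After 9 (b): row=3 col=11 char='t'
After 10 ($): row=3 col=14 char='e'

Answer: 3,14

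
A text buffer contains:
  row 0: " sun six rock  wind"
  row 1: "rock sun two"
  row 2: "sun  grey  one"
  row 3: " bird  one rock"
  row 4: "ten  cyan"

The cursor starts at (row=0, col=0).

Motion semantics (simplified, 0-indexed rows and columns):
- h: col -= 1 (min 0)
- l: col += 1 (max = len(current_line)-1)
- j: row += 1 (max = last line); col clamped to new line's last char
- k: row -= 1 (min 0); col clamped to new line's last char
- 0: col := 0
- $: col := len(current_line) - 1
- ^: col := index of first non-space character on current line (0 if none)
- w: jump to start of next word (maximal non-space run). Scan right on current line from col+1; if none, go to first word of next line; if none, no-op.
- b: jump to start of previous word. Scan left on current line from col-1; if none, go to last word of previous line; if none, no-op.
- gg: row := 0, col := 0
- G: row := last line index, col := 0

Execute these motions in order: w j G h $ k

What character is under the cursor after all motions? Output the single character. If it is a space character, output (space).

Answer: n

Derivation:
After 1 (w): row=0 col=1 char='s'
After 2 (j): row=1 col=1 char='o'
After 3 (G): row=4 col=0 char='t'
After 4 (h): row=4 col=0 char='t'
After 5 ($): row=4 col=8 char='n'
After 6 (k): row=3 col=8 char='n'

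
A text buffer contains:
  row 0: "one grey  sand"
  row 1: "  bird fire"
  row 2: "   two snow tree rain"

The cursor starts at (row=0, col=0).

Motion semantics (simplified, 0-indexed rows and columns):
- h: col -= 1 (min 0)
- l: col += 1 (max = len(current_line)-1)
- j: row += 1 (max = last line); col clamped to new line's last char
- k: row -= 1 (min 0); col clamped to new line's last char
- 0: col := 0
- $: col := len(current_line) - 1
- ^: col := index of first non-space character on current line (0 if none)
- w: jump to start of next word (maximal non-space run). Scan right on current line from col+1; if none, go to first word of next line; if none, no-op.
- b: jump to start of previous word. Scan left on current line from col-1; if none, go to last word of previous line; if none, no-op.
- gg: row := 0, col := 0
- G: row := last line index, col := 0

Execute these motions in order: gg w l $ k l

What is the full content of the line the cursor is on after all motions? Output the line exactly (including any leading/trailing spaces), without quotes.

After 1 (gg): row=0 col=0 char='o'
After 2 (w): row=0 col=4 char='g'
After 3 (l): row=0 col=5 char='r'
After 4 ($): row=0 col=13 char='d'
After 5 (k): row=0 col=13 char='d'
After 6 (l): row=0 col=13 char='d'

Answer: one grey  sand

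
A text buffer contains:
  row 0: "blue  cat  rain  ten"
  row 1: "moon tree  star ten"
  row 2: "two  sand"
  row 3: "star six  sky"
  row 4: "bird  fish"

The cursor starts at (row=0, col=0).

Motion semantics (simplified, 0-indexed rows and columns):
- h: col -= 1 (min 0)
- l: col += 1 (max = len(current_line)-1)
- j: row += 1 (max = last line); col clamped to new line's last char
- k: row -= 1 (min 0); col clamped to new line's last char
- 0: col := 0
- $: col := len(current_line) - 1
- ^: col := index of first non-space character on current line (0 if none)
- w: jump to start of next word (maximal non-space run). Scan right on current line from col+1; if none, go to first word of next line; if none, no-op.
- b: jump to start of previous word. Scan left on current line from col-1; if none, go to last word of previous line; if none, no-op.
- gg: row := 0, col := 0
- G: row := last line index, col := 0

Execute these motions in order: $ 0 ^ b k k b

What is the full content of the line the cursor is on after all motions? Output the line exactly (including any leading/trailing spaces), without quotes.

After 1 ($): row=0 col=19 char='n'
After 2 (0): row=0 col=0 char='b'
After 3 (^): row=0 col=0 char='b'
After 4 (b): row=0 col=0 char='b'
After 5 (k): row=0 col=0 char='b'
After 6 (k): row=0 col=0 char='b'
After 7 (b): row=0 col=0 char='b'

Answer: blue  cat  rain  ten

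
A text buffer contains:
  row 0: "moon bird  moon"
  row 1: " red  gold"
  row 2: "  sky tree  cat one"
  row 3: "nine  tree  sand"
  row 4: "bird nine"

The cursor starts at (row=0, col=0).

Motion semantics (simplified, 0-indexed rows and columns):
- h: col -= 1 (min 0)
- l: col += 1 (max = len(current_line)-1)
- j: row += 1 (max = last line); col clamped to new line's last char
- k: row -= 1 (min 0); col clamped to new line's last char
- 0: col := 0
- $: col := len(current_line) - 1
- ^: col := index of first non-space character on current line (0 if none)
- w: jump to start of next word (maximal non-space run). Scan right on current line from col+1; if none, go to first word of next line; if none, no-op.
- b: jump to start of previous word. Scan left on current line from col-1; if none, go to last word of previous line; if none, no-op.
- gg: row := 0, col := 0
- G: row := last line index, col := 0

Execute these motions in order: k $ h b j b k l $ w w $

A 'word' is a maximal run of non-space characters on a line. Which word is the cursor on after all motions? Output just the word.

Answer: gold

Derivation:
After 1 (k): row=0 col=0 char='m'
After 2 ($): row=0 col=14 char='n'
After 3 (h): row=0 col=13 char='o'
After 4 (b): row=0 col=11 char='m'
After 5 (j): row=1 col=9 char='d'
After 6 (b): row=1 col=6 char='g'
After 7 (k): row=0 col=6 char='i'
After 8 (l): row=0 col=7 char='r'
After 9 ($): row=0 col=14 char='n'
After 10 (w): row=1 col=1 char='r'
After 11 (w): row=1 col=6 char='g'
After 12 ($): row=1 col=9 char='d'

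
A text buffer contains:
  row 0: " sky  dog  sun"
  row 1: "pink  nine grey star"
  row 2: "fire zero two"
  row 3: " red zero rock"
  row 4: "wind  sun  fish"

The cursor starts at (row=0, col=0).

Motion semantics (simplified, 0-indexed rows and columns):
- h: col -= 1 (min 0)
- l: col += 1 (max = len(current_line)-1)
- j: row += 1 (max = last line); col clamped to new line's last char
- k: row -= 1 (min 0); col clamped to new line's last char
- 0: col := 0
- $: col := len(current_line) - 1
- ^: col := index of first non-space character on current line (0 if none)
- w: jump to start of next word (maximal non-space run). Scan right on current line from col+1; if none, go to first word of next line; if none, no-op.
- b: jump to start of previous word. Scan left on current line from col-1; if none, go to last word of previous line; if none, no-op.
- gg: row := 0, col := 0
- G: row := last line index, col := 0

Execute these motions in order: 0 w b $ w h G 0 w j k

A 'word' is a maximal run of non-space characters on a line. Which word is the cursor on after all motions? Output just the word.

After 1 (0): row=0 col=0 char='_'
After 2 (w): row=0 col=1 char='s'
After 3 (b): row=0 col=1 char='s'
After 4 ($): row=0 col=13 char='n'
After 5 (w): row=1 col=0 char='p'
After 6 (h): row=1 col=0 char='p'
After 7 (G): row=4 col=0 char='w'
After 8 (0): row=4 col=0 char='w'
After 9 (w): row=4 col=6 char='s'
After 10 (j): row=4 col=6 char='s'
After 11 (k): row=3 col=6 char='e'

Answer: zero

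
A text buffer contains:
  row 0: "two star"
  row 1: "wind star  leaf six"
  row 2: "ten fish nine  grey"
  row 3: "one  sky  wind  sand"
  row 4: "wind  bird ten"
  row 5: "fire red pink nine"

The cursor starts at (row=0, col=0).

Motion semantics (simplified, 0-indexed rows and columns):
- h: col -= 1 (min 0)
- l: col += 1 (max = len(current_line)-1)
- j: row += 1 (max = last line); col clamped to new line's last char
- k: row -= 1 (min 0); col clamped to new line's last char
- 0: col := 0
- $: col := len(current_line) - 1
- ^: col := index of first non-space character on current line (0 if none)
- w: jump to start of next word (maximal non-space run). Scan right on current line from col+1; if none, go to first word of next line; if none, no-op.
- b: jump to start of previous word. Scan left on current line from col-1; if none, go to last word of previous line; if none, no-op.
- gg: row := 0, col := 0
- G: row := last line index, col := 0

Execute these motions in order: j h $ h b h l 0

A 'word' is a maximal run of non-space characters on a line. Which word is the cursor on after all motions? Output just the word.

After 1 (j): row=1 col=0 char='w'
After 2 (h): row=1 col=0 char='w'
After 3 ($): row=1 col=18 char='x'
After 4 (h): row=1 col=17 char='i'
After 5 (b): row=1 col=16 char='s'
After 6 (h): row=1 col=15 char='_'
After 7 (l): row=1 col=16 char='s'
After 8 (0): row=1 col=0 char='w'

Answer: wind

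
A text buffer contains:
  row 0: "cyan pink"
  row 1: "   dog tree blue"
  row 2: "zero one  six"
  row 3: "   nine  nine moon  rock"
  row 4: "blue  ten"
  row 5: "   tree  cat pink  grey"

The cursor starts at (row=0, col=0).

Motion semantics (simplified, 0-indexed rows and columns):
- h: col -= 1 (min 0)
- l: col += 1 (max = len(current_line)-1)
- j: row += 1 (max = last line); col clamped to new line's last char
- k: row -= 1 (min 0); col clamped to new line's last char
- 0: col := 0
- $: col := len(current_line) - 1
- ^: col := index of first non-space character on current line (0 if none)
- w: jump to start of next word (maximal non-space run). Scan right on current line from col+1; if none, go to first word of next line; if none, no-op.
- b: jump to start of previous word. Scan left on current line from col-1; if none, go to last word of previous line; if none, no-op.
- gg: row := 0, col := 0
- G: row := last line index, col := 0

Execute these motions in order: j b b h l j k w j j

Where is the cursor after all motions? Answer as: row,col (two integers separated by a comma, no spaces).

After 1 (j): row=1 col=0 char='_'
After 2 (b): row=0 col=5 char='p'
After 3 (b): row=0 col=0 char='c'
After 4 (h): row=0 col=0 char='c'
After 5 (l): row=0 col=1 char='y'
After 6 (j): row=1 col=1 char='_'
After 7 (k): row=0 col=1 char='y'
After 8 (w): row=0 col=5 char='p'
After 9 (j): row=1 col=5 char='g'
After 10 (j): row=2 col=5 char='o'

Answer: 2,5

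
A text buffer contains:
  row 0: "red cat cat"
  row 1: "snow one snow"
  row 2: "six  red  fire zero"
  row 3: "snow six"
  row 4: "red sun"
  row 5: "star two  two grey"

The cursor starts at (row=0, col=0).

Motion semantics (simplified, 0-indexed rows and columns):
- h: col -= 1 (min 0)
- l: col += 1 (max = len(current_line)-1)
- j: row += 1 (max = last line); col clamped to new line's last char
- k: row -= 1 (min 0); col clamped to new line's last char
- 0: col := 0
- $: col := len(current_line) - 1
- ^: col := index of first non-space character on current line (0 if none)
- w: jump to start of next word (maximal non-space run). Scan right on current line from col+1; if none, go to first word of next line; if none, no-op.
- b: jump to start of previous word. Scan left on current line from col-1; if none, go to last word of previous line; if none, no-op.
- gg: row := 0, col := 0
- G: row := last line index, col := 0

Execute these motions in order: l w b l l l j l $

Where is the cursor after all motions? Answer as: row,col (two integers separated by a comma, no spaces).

After 1 (l): row=0 col=1 char='e'
After 2 (w): row=0 col=4 char='c'
After 3 (b): row=0 col=0 char='r'
After 4 (l): row=0 col=1 char='e'
After 5 (l): row=0 col=2 char='d'
After 6 (l): row=0 col=3 char='_'
After 7 (j): row=1 col=3 char='w'
After 8 (l): row=1 col=4 char='_'
After 9 ($): row=1 col=12 char='w'

Answer: 1,12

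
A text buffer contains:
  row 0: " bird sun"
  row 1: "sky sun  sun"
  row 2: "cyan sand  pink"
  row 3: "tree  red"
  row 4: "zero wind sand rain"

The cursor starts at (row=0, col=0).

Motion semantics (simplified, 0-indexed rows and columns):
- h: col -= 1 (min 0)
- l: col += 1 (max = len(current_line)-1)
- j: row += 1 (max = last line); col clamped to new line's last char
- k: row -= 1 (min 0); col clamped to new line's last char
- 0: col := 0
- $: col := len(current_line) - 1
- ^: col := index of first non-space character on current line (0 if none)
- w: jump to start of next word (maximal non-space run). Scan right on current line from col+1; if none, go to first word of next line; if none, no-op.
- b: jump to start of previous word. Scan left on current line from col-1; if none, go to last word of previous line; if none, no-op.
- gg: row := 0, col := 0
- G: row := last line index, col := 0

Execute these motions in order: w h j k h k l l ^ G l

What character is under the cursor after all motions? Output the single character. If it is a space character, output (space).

Answer: e

Derivation:
After 1 (w): row=0 col=1 char='b'
After 2 (h): row=0 col=0 char='_'
After 3 (j): row=1 col=0 char='s'
After 4 (k): row=0 col=0 char='_'
After 5 (h): row=0 col=0 char='_'
After 6 (k): row=0 col=0 char='_'
After 7 (l): row=0 col=1 char='b'
After 8 (l): row=0 col=2 char='i'
After 9 (^): row=0 col=1 char='b'
After 10 (G): row=4 col=0 char='z'
After 11 (l): row=4 col=1 char='e'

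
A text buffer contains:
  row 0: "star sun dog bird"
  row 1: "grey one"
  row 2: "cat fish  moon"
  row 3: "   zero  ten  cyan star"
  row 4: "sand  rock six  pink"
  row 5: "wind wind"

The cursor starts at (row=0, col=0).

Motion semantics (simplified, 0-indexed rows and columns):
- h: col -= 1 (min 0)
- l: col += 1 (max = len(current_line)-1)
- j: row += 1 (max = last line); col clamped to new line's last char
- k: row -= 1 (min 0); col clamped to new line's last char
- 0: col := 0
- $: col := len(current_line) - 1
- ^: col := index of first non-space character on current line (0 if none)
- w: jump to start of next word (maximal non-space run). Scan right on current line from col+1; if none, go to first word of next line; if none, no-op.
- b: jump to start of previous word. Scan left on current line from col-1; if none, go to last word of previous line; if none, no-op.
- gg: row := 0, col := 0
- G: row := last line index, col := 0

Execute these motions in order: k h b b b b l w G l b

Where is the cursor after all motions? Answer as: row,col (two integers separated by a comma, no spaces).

Answer: 5,0

Derivation:
After 1 (k): row=0 col=0 char='s'
After 2 (h): row=0 col=0 char='s'
After 3 (b): row=0 col=0 char='s'
After 4 (b): row=0 col=0 char='s'
After 5 (b): row=0 col=0 char='s'
After 6 (b): row=0 col=0 char='s'
After 7 (l): row=0 col=1 char='t'
After 8 (w): row=0 col=5 char='s'
After 9 (G): row=5 col=0 char='w'
After 10 (l): row=5 col=1 char='i'
After 11 (b): row=5 col=0 char='w'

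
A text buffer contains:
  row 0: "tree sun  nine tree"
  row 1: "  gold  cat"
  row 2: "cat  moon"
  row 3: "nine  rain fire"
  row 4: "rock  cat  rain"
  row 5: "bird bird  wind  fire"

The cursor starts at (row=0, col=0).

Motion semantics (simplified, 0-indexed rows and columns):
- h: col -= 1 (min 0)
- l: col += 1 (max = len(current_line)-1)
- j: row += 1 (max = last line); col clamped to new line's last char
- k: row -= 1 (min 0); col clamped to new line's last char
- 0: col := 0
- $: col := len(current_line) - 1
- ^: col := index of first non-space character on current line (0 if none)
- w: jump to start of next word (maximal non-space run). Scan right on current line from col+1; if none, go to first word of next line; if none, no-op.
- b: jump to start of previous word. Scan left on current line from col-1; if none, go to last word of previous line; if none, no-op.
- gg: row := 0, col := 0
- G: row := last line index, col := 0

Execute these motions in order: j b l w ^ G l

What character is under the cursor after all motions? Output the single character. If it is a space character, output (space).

After 1 (j): row=1 col=0 char='_'
After 2 (b): row=0 col=15 char='t'
After 3 (l): row=0 col=16 char='r'
After 4 (w): row=1 col=2 char='g'
After 5 (^): row=1 col=2 char='g'
After 6 (G): row=5 col=0 char='b'
After 7 (l): row=5 col=1 char='i'

Answer: i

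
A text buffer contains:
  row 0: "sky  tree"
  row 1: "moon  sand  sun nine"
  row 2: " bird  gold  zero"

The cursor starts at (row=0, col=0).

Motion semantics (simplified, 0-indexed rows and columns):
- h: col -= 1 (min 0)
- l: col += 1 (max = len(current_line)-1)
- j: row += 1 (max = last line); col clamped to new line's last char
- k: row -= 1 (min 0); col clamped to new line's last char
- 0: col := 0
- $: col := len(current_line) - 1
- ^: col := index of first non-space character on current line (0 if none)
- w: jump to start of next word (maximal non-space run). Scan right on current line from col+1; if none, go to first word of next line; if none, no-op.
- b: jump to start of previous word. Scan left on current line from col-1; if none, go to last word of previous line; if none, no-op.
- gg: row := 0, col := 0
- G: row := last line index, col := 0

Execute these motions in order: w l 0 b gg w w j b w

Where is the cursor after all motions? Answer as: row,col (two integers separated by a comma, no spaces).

Answer: 2,1

Derivation:
After 1 (w): row=0 col=5 char='t'
After 2 (l): row=0 col=6 char='r'
After 3 (0): row=0 col=0 char='s'
After 4 (b): row=0 col=0 char='s'
After 5 (gg): row=0 col=0 char='s'
After 6 (w): row=0 col=5 char='t'
After 7 (w): row=1 col=0 char='m'
After 8 (j): row=2 col=0 char='_'
After 9 (b): row=1 col=16 char='n'
After 10 (w): row=2 col=1 char='b'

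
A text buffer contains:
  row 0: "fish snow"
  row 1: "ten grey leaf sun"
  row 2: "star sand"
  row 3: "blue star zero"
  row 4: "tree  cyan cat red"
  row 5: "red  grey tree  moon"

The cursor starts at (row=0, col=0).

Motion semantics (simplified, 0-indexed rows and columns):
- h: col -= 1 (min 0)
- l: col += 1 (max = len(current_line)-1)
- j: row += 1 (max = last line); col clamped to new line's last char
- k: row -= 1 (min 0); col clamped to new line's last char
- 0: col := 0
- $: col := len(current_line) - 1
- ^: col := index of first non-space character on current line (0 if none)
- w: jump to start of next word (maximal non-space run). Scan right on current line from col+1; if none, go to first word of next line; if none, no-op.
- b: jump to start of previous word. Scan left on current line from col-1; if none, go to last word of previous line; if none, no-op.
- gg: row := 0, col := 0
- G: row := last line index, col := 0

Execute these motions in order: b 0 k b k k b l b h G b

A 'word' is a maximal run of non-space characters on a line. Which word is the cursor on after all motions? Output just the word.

Answer: red

Derivation:
After 1 (b): row=0 col=0 char='f'
After 2 (0): row=0 col=0 char='f'
After 3 (k): row=0 col=0 char='f'
After 4 (b): row=0 col=0 char='f'
After 5 (k): row=0 col=0 char='f'
After 6 (k): row=0 col=0 char='f'
After 7 (b): row=0 col=0 char='f'
After 8 (l): row=0 col=1 char='i'
After 9 (b): row=0 col=0 char='f'
After 10 (h): row=0 col=0 char='f'
After 11 (G): row=5 col=0 char='r'
After 12 (b): row=4 col=15 char='r'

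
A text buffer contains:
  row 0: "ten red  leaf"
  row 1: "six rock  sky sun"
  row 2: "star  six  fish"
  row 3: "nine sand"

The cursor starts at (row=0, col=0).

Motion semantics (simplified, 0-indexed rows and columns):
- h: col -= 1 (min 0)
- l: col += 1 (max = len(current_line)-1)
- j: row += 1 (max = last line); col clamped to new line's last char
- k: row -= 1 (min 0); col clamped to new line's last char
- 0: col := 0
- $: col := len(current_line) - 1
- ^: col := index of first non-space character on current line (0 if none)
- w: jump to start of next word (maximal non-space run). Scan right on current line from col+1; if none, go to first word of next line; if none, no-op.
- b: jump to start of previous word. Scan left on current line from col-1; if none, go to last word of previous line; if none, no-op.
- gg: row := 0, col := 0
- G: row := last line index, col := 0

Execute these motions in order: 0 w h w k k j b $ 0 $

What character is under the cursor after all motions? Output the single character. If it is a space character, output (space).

After 1 (0): row=0 col=0 char='t'
After 2 (w): row=0 col=4 char='r'
After 3 (h): row=0 col=3 char='_'
After 4 (w): row=0 col=4 char='r'
After 5 (k): row=0 col=4 char='r'
After 6 (k): row=0 col=4 char='r'
After 7 (j): row=1 col=4 char='r'
After 8 (b): row=1 col=0 char='s'
After 9 ($): row=1 col=16 char='n'
After 10 (0): row=1 col=0 char='s'
After 11 ($): row=1 col=16 char='n'

Answer: n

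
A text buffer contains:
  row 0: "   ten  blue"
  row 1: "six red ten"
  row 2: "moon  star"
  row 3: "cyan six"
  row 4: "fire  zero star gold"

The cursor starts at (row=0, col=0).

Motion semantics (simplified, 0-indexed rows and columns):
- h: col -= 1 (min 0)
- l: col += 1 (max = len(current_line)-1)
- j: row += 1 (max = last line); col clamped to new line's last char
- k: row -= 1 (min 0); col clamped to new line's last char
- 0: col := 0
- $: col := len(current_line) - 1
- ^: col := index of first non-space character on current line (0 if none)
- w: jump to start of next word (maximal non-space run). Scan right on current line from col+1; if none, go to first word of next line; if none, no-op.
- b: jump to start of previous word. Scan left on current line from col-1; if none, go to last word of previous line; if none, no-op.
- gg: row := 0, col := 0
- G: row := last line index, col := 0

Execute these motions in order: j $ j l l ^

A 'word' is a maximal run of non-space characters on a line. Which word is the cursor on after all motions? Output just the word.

After 1 (j): row=1 col=0 char='s'
After 2 ($): row=1 col=10 char='n'
After 3 (j): row=2 col=9 char='r'
After 4 (l): row=2 col=9 char='r'
After 5 (l): row=2 col=9 char='r'
After 6 (^): row=2 col=0 char='m'

Answer: moon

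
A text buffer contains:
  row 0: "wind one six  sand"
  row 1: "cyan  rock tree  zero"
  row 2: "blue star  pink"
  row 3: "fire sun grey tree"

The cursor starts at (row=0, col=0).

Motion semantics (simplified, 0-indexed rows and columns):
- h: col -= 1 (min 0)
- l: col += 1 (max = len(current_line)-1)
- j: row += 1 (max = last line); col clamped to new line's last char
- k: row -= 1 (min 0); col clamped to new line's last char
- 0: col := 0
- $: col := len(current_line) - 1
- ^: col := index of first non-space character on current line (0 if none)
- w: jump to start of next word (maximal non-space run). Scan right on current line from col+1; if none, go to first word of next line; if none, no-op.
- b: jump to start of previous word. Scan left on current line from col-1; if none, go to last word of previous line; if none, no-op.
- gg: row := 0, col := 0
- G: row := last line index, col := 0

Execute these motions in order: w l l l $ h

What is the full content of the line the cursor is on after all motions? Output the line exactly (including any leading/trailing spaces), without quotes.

Answer: wind one six  sand

Derivation:
After 1 (w): row=0 col=5 char='o'
After 2 (l): row=0 col=6 char='n'
After 3 (l): row=0 col=7 char='e'
After 4 (l): row=0 col=8 char='_'
After 5 ($): row=0 col=17 char='d'
After 6 (h): row=0 col=16 char='n'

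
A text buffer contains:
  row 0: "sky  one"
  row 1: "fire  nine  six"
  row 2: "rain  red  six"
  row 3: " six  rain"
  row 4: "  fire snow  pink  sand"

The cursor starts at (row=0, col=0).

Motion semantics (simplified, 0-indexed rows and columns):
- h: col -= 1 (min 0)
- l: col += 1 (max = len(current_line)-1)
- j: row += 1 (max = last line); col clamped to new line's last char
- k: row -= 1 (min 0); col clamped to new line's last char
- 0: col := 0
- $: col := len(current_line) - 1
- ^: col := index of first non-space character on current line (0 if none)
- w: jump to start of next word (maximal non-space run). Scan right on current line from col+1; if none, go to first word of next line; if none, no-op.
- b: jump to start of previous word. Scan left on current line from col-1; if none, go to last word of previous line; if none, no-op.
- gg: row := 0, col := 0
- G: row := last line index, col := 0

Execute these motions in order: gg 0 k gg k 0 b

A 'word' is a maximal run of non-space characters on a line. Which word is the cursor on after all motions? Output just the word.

After 1 (gg): row=0 col=0 char='s'
After 2 (0): row=0 col=0 char='s'
After 3 (k): row=0 col=0 char='s'
After 4 (gg): row=0 col=0 char='s'
After 5 (k): row=0 col=0 char='s'
After 6 (0): row=0 col=0 char='s'
After 7 (b): row=0 col=0 char='s'

Answer: sky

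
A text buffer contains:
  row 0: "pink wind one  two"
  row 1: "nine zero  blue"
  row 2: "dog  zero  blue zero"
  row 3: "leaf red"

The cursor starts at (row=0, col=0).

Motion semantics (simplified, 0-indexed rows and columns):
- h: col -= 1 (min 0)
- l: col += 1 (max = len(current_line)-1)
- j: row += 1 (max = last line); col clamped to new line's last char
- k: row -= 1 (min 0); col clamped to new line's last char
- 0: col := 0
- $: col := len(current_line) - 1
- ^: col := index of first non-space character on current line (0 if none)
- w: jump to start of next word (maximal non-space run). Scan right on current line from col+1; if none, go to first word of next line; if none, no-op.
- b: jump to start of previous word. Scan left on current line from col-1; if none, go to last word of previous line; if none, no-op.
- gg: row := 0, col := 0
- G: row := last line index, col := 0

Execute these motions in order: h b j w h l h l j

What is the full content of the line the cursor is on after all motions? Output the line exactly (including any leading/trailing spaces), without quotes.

Answer: dog  zero  blue zero

Derivation:
After 1 (h): row=0 col=0 char='p'
After 2 (b): row=0 col=0 char='p'
After 3 (j): row=1 col=0 char='n'
After 4 (w): row=1 col=5 char='z'
After 5 (h): row=1 col=4 char='_'
After 6 (l): row=1 col=5 char='z'
After 7 (h): row=1 col=4 char='_'
After 8 (l): row=1 col=5 char='z'
After 9 (j): row=2 col=5 char='z'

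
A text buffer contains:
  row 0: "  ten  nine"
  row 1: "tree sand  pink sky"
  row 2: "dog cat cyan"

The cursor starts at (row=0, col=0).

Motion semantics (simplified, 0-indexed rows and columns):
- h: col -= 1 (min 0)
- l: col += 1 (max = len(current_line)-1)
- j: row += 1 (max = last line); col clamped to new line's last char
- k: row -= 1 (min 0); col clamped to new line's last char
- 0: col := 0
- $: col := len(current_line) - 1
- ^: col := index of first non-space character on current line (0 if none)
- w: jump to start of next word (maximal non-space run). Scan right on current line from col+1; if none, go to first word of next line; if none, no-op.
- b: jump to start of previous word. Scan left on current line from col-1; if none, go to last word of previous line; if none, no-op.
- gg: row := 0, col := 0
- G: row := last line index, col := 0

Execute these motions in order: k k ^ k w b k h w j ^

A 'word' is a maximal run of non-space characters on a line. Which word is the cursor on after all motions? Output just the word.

After 1 (k): row=0 col=0 char='_'
After 2 (k): row=0 col=0 char='_'
After 3 (^): row=0 col=2 char='t'
After 4 (k): row=0 col=2 char='t'
After 5 (w): row=0 col=7 char='n'
After 6 (b): row=0 col=2 char='t'
After 7 (k): row=0 col=2 char='t'
After 8 (h): row=0 col=1 char='_'
After 9 (w): row=0 col=2 char='t'
After 10 (j): row=1 col=2 char='e'
After 11 (^): row=1 col=0 char='t'

Answer: tree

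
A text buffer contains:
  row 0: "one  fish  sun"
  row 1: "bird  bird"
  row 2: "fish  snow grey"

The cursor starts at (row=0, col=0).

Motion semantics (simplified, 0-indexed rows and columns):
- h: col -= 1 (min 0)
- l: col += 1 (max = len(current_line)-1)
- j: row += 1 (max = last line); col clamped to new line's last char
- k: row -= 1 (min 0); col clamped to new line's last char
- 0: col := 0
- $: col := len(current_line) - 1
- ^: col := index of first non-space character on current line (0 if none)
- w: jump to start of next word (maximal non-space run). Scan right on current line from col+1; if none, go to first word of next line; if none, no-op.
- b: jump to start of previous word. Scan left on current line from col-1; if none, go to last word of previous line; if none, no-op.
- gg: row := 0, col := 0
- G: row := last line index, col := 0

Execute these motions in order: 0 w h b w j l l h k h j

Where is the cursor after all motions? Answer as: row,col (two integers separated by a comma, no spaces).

After 1 (0): row=0 col=0 char='o'
After 2 (w): row=0 col=5 char='f'
After 3 (h): row=0 col=4 char='_'
After 4 (b): row=0 col=0 char='o'
After 5 (w): row=0 col=5 char='f'
After 6 (j): row=1 col=5 char='_'
After 7 (l): row=1 col=6 char='b'
After 8 (l): row=1 col=7 char='i'
After 9 (h): row=1 col=6 char='b'
After 10 (k): row=0 col=6 char='i'
After 11 (h): row=0 col=5 char='f'
After 12 (j): row=1 col=5 char='_'

Answer: 1,5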